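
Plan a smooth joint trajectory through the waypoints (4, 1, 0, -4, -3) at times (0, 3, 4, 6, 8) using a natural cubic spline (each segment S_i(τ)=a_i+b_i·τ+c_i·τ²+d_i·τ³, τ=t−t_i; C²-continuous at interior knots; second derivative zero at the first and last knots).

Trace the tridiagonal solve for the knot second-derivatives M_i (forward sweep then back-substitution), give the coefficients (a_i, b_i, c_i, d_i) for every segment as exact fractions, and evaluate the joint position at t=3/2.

Δ: Δ0=-1, Δ1=-1, Δ2=-2, Δ3=1/2
row 1: diag=8, rhs=0; c'=1/8, d'=0
row 2: denom=6−1·1/8=47/8; d'=(-6−1·0)/(47/8)=-48/47
row 3: denom=8−2·16/47=344/47; d'=(15−2·-48/47)/(344/47)=801/344
back: M3=801/344
back: M2=-48/47−16/47·801/344=-78/43
back: M1=0−1/8·-78/43=39/172
M: M0=0, M1=39/172, M2=-78/43, M3=801/344, M4=0
seg 0: a=4, c=M0/2=0, d=(M1−M0)/(6·3)=13/1032, b=Δ0−h0·(2M0+M1)/6=-383/344
seg 1: a=1, c=M1/2=39/344, d=(M2−M1)/(6·1)=-117/344, b=Δ1−h1·(2M1+M2)/6=-133/172
seg 2: a=0, c=M2/2=-39/43, d=(M3−M2)/(6·2)=475/1376, b=Δ2−h2·(2M2+M3)/6=-539/344
seg 3: a=-4, c=M3/2=801/688, d=(M4−M3)/(6·2)=-267/1376, b=Δ3−h3·(2M3+M4)/6=-181/172
t_q=3/2 → seg 0, τ=3/2; S=4+-383/344·τ+0·τ²+13/1032·τ³=6529/2752

  seg 0: a=4 b=-383/344 c=0 d=13/1032
  seg 1: a=1 b=-133/172 c=39/344 d=-117/344
  seg 2: a=0 b=-539/344 c=-39/43 d=475/1376
  seg 3: a=-4 b=-181/172 c=801/688 d=-267/1376
S(3/2) = 6529/2752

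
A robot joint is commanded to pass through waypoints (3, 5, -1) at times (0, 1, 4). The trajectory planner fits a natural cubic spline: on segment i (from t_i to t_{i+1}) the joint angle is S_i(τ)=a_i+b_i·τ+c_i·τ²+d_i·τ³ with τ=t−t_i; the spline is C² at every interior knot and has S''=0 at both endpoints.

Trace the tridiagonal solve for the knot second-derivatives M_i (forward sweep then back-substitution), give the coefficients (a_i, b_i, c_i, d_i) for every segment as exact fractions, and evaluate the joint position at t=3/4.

Δ: Δ0=2, Δ1=-2
row 1: diag=8, rhs=-24; c'=3/8, d'=-3
back: M1=-3
M: M0=0, M1=-3, M2=0
seg 0: a=3, c=M0/2=0, d=(M1−M0)/(6·1)=-1/2, b=Δ0−h0·(2M0+M1)/6=5/2
seg 1: a=5, c=M1/2=-3/2, d=(M2−M1)/(6·3)=1/6, b=Δ1−h1·(2M1+M2)/6=1
t_q=3/4 → seg 0, τ=3/4; S=3+5/2·τ+0·τ²+-1/2·τ³=597/128

  seg 0: a=3 b=5/2 c=0 d=-1/2
  seg 1: a=5 b=1 c=-3/2 d=1/6
S(3/4) = 597/128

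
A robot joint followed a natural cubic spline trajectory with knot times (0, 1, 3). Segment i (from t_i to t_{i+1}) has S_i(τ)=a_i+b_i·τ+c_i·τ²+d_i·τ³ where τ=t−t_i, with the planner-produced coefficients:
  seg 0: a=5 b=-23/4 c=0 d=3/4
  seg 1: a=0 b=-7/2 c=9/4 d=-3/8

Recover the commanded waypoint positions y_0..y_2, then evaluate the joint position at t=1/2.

y_0=5 y_1=0 y_2=-1
S(1/2) = 71/32

y_0 = S_0(0) = a_0 = 5
y_1 = S_1(0) = a_1 = 0
y_2 = S_1(2) = -1
t_q=1/2 is in segment 0 (τ=1/2); S_0(τ)=71/32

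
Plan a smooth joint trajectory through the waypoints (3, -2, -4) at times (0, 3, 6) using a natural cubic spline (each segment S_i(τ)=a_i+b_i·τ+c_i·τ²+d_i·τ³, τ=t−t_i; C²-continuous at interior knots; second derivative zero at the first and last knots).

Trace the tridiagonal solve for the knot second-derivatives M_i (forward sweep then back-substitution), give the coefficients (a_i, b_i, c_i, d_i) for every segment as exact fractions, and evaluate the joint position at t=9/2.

Δ: Δ0=-5/3, Δ1=-2/3
row 1: diag=12, rhs=6; c'=1/4, d'=1/2
back: M1=1/2
M: M0=0, M1=1/2, M2=0
seg 0: a=3, c=M0/2=0, d=(M1−M0)/(6·3)=1/36, b=Δ0−h0·(2M0+M1)/6=-23/12
seg 1: a=-2, c=M1/2=1/4, d=(M2−M1)/(6·3)=-1/36, b=Δ1−h1·(2M1+M2)/6=-7/6
t_q=9/2 → seg 1, τ=3/2; S=-2+-7/6·τ+1/4·τ²+-1/36·τ³=-105/32

  seg 0: a=3 b=-23/12 c=0 d=1/36
  seg 1: a=-2 b=-7/6 c=1/4 d=-1/36
S(9/2) = -105/32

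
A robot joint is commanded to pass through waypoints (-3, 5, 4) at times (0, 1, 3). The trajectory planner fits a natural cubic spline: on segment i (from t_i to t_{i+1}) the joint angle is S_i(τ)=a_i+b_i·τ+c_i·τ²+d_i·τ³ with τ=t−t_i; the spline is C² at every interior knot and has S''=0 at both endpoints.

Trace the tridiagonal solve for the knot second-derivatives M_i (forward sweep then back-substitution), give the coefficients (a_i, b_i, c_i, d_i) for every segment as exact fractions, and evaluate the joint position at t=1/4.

Δ: Δ0=8, Δ1=-1/2
row 1: diag=6, rhs=-51; c'=1/3, d'=-17/2
back: M1=-17/2
M: M0=0, M1=-17/2, M2=0
seg 0: a=-3, c=M0/2=0, d=(M1−M0)/(6·1)=-17/12, b=Δ0−h0·(2M0+M1)/6=113/12
seg 1: a=5, c=M1/2=-17/4, d=(M2−M1)/(6·2)=17/24, b=Δ1−h1·(2M1+M2)/6=31/6
t_q=1/4 → seg 0, τ=1/4; S=-3+113/12·τ+0·τ²+-17/12·τ³=-171/256

  seg 0: a=-3 b=113/12 c=0 d=-17/12
  seg 1: a=5 b=31/6 c=-17/4 d=17/24
S(1/4) = -171/256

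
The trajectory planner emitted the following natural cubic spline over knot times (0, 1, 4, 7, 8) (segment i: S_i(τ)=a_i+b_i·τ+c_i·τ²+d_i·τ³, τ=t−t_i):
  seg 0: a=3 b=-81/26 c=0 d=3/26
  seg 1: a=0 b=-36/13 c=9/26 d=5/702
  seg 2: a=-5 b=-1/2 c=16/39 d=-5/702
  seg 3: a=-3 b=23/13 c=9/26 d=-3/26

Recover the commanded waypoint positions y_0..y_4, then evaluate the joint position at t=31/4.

y_0=3 y_1=0 y_2=-5 y_3=-3 y_4=-1
S(31/4) = -2541/1664

y_0 = S_0(0) = a_0 = 3
y_1 = S_1(0) = a_1 = 0
y_2 = S_2(0) = a_2 = -5
y_3 = S_3(0) = a_3 = -3
y_4 = S_3(1) = -1
t_q=31/4 is in segment 3 (τ=3/4); S_3(τ)=-2541/1664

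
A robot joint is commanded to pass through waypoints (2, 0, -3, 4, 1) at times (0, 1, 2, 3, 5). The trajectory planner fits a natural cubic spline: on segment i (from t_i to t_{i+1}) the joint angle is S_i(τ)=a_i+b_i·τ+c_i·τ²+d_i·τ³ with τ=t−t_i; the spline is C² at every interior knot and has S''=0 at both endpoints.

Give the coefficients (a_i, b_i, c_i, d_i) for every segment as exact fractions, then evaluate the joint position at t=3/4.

Δ: Δ0=-2, Δ1=-3, Δ2=7, Δ3=-3/2
row 1: diag=4, rhs=-6; c'=1/4, d'=-3/2
row 2: denom=4−1·1/4=15/4; d'=(60−1·-3/2)/(15/4)=82/5
row 3: denom=6−1·4/15=86/15; d'=(-51−1·82/5)/(86/15)=-1011/86
back: M3=-1011/86
back: M2=82/5−4/15·-1011/86=840/43
back: M1=-3/2−1/4·840/43=-549/86
M: M0=0, M1=-549/86, M2=840/43, M3=-1011/86, M4=0
seg 0: a=2, c=M0/2=0, d=(M1−M0)/(6·1)=-183/172, b=Δ0−h0·(2M0+M1)/6=-161/172
seg 1: a=0, c=M1/2=-549/172, d=(M2−M1)/(6·1)=743/172, b=Δ1−h1·(2M1+M2)/6=-355/86
seg 2: a=-3, c=M2/2=420/43, d=(M3−M2)/(6·1)=-897/172, b=Δ2−h2·(2M2+M3)/6=421/172
seg 3: a=4, c=M3/2=-1011/172, d=(M4−M3)/(6·2)=337/344, b=Δ3−h3·(2M3+M4)/6=545/86
t_q=3/4 → seg 0, τ=3/4; S=2+-161/172·τ+0·τ²+-183/172·τ³=9347/11008

  seg 0: a=2 b=-161/172 c=0 d=-183/172
  seg 1: a=0 b=-355/86 c=-549/172 d=743/172
  seg 2: a=-3 b=421/172 c=420/43 d=-897/172
  seg 3: a=4 b=545/86 c=-1011/172 d=337/344
S(3/4) = 9347/11008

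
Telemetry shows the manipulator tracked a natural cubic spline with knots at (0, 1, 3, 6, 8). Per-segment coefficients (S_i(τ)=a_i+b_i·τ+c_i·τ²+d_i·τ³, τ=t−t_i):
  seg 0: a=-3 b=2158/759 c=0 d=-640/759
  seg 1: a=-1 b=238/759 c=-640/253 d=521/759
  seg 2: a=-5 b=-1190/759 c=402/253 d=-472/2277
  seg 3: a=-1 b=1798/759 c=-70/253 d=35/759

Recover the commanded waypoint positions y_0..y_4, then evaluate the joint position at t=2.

y_0 = S_0(0) = a_0 = -3
y_1 = S_1(0) = a_1 = -1
y_2 = S_2(0) = a_2 = -5
y_3 = S_3(0) = a_3 = -1
y_4 = S_3(2) = 3
t_q=2 is in segment 1 (τ=1); S_1(τ)=-640/253

y_0=-3 y_1=-1 y_2=-5 y_3=-1 y_4=3
S(2) = -640/253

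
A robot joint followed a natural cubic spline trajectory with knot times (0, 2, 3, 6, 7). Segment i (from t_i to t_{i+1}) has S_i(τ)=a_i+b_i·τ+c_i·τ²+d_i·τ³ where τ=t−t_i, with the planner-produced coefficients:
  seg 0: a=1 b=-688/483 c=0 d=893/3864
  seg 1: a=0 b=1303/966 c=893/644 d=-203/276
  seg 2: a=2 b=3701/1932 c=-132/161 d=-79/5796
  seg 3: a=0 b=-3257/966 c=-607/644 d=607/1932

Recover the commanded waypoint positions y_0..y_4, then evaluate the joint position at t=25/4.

y_0 = S_0(0) = a_0 = 1
y_1 = S_1(0) = a_1 = 0
y_2 = S_2(0) = a_2 = 2
y_3 = S_3(0) = a_3 = 0
y_4 = S_3(1) = -4
t_q=25/4 is in segment 3 (τ=1/4); S_3(τ)=-5281/5888

y_0=1 y_1=0 y_2=2 y_3=0 y_4=-4
S(25/4) = -5281/5888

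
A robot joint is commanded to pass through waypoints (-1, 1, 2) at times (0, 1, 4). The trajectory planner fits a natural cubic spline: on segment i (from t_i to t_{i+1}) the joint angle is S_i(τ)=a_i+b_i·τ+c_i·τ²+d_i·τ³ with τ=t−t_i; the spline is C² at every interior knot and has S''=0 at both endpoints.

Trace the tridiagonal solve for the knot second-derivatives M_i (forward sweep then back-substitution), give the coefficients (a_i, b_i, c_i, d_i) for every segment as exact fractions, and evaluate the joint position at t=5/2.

Δ: Δ0=2, Δ1=1/3
row 1: diag=8, rhs=-10; c'=3/8, d'=-5/4
back: M1=-5/4
M: M0=0, M1=-5/4, M2=0
seg 0: a=-1, c=M0/2=0, d=(M1−M0)/(6·1)=-5/24, b=Δ0−h0·(2M0+M1)/6=53/24
seg 1: a=1, c=M1/2=-5/8, d=(M2−M1)/(6·3)=5/72, b=Δ1−h1·(2M1+M2)/6=19/12
t_q=5/2 → seg 1, τ=3/2; S=1+19/12·τ+-5/8·τ²+5/72·τ³=141/64

  seg 0: a=-1 b=53/24 c=0 d=-5/24
  seg 1: a=1 b=19/12 c=-5/8 d=5/72
S(5/2) = 141/64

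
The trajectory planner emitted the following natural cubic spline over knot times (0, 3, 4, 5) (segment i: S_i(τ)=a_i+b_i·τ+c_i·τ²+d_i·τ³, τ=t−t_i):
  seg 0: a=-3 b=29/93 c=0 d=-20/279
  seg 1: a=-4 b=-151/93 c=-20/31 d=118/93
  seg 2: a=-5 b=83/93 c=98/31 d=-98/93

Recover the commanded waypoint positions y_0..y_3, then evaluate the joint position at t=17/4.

y_0=-3 y_1=-4 y_2=-5 y_3=-2
S(17/4) = -4559/992

y_0 = S_0(0) = a_0 = -3
y_1 = S_1(0) = a_1 = -4
y_2 = S_2(0) = a_2 = -5
y_3 = S_2(1) = -2
t_q=17/4 is in segment 2 (τ=1/4); S_2(τ)=-4559/992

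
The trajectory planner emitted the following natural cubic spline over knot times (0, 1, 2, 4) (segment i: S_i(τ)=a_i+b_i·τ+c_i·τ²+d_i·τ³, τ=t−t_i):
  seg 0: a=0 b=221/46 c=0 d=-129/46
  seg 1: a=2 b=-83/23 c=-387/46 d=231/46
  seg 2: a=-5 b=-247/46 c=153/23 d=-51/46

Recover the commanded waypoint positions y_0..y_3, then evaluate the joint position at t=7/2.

y_0=0 y_1=2 y_2=-5 y_3=2
S(7/2) = -673/368

y_0 = S_0(0) = a_0 = 0
y_1 = S_1(0) = a_1 = 2
y_2 = S_2(0) = a_2 = -5
y_3 = S_2(2) = 2
t_q=7/2 is in segment 2 (τ=3/2); S_2(τ)=-673/368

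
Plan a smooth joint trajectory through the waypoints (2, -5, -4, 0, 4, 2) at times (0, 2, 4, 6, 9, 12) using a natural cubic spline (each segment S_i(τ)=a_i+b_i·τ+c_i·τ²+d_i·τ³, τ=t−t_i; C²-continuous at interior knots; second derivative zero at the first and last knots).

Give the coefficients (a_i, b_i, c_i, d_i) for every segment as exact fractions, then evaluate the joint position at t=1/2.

  seg 0: a=2 b=-7001/1569 c=0 d=3019/12552
  seg 1: a=-5 b=-4945/3138 c=3019/2092 d=-2543/12552
  seg 2: a=-4 b=2770/1569 c=119/523 d=-173/3138
  seg 3: a=0 b=3160/1569 c=-54/523 d=-194/4707
  seg 4: a=4 b=442/1569 c=-248/523 d=248/4707
S(1/2) = -6727/33472

Δ: Δ0=-7/2, Δ1=1/2, Δ2=2, Δ3=4/3, Δ4=-2/3
row 1: diag=8, rhs=24; c'=1/4, d'=3
row 2: denom=8−2·1/4=15/2; d'=(9−2·3)/(15/2)=2/5
row 3: denom=10−2·4/15=142/15; d'=(-4−2·2/5)/(142/15)=-36/71
row 4: denom=12−3·45/142=1569/142; d'=(-12−3·-36/71)/(1569/142)=-496/523
back: M4=-496/523
back: M3=-36/71−45/142·-496/523=-108/523
back: M2=2/5−4/15·-108/523=238/523
back: M1=3−1/4·238/523=3019/1046
M: M0=0, M1=3019/1046, M2=238/523, M3=-108/523, M4=-496/523, M5=0
seg 0: a=2, c=M0/2=0, d=(M1−M0)/(6·2)=3019/12552, b=Δ0−h0·(2M0+M1)/6=-7001/1569
seg 1: a=-5, c=M1/2=3019/2092, d=(M2−M1)/(6·2)=-2543/12552, b=Δ1−h1·(2M1+M2)/6=-4945/3138
seg 2: a=-4, c=M2/2=119/523, d=(M3−M2)/(6·2)=-173/3138, b=Δ2−h2·(2M2+M3)/6=2770/1569
seg 3: a=0, c=M3/2=-54/523, d=(M4−M3)/(6·3)=-194/4707, b=Δ3−h3·(2M3+M4)/6=3160/1569
seg 4: a=4, c=M4/2=-248/523, d=(M5−M4)/(6·3)=248/4707, b=Δ4−h4·(2M4+M5)/6=442/1569
t_q=1/2 → seg 0, τ=1/2; S=2+-7001/1569·τ+0·τ²+3019/12552·τ³=-6727/33472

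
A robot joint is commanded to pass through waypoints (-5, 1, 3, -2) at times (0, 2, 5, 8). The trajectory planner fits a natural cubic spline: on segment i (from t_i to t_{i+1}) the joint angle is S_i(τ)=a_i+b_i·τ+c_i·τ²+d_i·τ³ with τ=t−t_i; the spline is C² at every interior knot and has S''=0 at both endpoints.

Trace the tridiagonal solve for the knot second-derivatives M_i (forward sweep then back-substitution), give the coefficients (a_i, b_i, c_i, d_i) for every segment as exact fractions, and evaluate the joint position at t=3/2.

  seg 0: a=-5 b=125/37 c=0 d=-7/74
  seg 1: a=1 b=83/37 c=-21/37 d=14/999
  seg 2: a=3 b=-29/37 c=-49/111 d=49/999
S(3/2) = -149/592

Δ: Δ0=3, Δ1=2/3, Δ2=-5/3
row 1: diag=10, rhs=-14; c'=3/10, d'=-7/5
row 2: denom=12−3·3/10=111/10; d'=(-14−3·-7/5)/(111/10)=-98/111
back: M2=-98/111
back: M1=-7/5−3/10·-98/111=-42/37
M: M0=0, M1=-42/37, M2=-98/111, M3=0
seg 0: a=-5, c=M0/2=0, d=(M1−M0)/(6·2)=-7/74, b=Δ0−h0·(2M0+M1)/6=125/37
seg 1: a=1, c=M1/2=-21/37, d=(M2−M1)/(6·3)=14/999, b=Δ1−h1·(2M1+M2)/6=83/37
seg 2: a=3, c=M2/2=-49/111, d=(M3−M2)/(6·3)=49/999, b=Δ2−h2·(2M2+M3)/6=-29/37
t_q=3/2 → seg 0, τ=3/2; S=-5+125/37·τ+0·τ²+-7/74·τ³=-149/592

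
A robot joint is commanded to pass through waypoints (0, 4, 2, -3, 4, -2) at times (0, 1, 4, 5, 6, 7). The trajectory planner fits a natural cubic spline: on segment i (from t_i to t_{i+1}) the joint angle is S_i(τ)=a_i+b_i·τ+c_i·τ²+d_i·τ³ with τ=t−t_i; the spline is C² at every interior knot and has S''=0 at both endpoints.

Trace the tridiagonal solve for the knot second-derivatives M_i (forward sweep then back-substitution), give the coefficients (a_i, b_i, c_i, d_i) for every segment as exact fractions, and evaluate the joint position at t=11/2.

  seg 0: a=0 b=10006/2379 c=0 d=-490/2379
  seg 1: a=4 b=8536/2379 c=-490/793 d=-1904/7137
  seg 2: a=2 b=-1340/183 c=-2394/793 d=12707/2379
  seg 3: a=-3 b=6337/2379 c=10313/793 d=-20623/2379
  seg 4: a=4 b=6346/2379 c=-10310/793 d=10310/2379
S(11/2) = 3169/6344

Δ: Δ0=4, Δ1=-2/3, Δ2=-5, Δ3=7, Δ4=-6
row 1: diag=8, rhs=-28; c'=3/8, d'=-7/2
row 2: denom=8−3·3/8=55/8; d'=(-26−3·-7/2)/(55/8)=-124/55
row 3: denom=4−1·8/55=212/55; d'=(72−1·-124/55)/(212/55)=1021/53
row 4: denom=4−1·55/212=793/212; d'=(-78−1·1021/53)/(793/212)=-20620/793
back: M4=-20620/793
back: M3=1021/53−55/212·-20620/793=20626/793
back: M2=-124/55−8/55·20626/793=-4788/793
back: M1=-7/2−3/8·-4788/793=-980/793
M: M0=0, M1=-980/793, M2=-4788/793, M3=20626/793, M4=-20620/793, M5=0
seg 0: a=0, c=M0/2=0, d=(M1−M0)/(6·1)=-490/2379, b=Δ0−h0·(2M0+M1)/6=10006/2379
seg 1: a=4, c=M1/2=-490/793, d=(M2−M1)/(6·3)=-1904/7137, b=Δ1−h1·(2M1+M2)/6=8536/2379
seg 2: a=2, c=M2/2=-2394/793, d=(M3−M2)/(6·1)=12707/2379, b=Δ2−h2·(2M2+M3)/6=-1340/183
seg 3: a=-3, c=M3/2=10313/793, d=(M4−M3)/(6·1)=-20623/2379, b=Δ3−h3·(2M3+M4)/6=6337/2379
seg 4: a=4, c=M4/2=-10310/793, d=(M5−M4)/(6·1)=10310/2379, b=Δ4−h4·(2M4+M5)/6=6346/2379
t_q=11/2 → seg 3, τ=1/2; S=-3+6337/2379·τ+10313/793·τ²+-20623/2379·τ³=3169/6344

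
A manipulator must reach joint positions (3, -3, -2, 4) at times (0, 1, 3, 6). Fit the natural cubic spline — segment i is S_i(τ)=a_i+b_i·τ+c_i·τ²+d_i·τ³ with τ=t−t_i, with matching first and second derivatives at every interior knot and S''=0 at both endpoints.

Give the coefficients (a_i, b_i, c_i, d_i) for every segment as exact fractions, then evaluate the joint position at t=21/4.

Δ: Δ0=-6, Δ1=1/2, Δ2=2
row 1: diag=6, rhs=39; c'=1/3, d'=13/2
row 2: denom=10−2·1/3=28/3; d'=(9−2·13/2)/(28/3)=-3/7
back: M2=-3/7
back: M1=13/2−1/3·-3/7=93/14
M: M0=0, M1=93/14, M2=-3/7, M3=0
seg 0: a=3, c=M0/2=0, d=(M1−M0)/(6·1)=31/28, b=Δ0−h0·(2M0+M1)/6=-199/28
seg 1: a=-3, c=M1/2=93/28, d=(M2−M1)/(6·2)=-33/56, b=Δ1−h1·(2M1+M2)/6=-53/14
seg 2: a=-2, c=M2/2=-3/14, d=(M3−M2)/(6·3)=1/42, b=Δ2−h2·(2M2+M3)/6=17/7
t_q=21/4 → seg 2, τ=9/4; S=-2+17/7·τ+-3/14·τ²+1/42·τ³=2375/896

  seg 0: a=3 b=-199/28 c=0 d=31/28
  seg 1: a=-3 b=-53/14 c=93/28 d=-33/56
  seg 2: a=-2 b=17/7 c=-3/14 d=1/42
S(21/4) = 2375/896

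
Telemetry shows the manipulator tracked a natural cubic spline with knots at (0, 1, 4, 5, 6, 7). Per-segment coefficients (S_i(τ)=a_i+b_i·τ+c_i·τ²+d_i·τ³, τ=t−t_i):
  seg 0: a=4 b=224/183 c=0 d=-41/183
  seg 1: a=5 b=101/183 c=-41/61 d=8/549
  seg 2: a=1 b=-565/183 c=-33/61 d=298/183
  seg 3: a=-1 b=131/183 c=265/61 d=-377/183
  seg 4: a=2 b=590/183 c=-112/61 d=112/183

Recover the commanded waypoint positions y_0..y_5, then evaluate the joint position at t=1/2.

y_0 = S_0(0) = a_0 = 4
y_1 = S_1(0) = a_1 = 5
y_2 = S_2(0) = a_2 = 1
y_3 = S_3(0) = a_3 = -1
y_4 = S_4(0) = a_4 = 2
y_5 = S_4(1) = 4
t_q=1/2 is in segment 0 (τ=1/2); S_0(τ)=2237/488

y_0=4 y_1=5 y_2=1 y_3=-1 y_4=2 y_5=4
S(1/2) = 2237/488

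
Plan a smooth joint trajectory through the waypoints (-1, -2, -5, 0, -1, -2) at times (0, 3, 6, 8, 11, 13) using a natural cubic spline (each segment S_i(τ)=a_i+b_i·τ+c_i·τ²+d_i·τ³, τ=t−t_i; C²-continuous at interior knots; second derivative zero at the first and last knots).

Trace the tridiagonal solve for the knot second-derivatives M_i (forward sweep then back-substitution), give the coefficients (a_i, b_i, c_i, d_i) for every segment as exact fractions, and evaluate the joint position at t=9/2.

  seg 0: a=-1 b=1267/6414 c=0 d=-1135/19242
  seg 1: a=-2 b=-4474/3207 c=-1135/2138 d=12749/57726
  seg 2: a=-5 b=8869/6414 c=4672/3207 d=-5761/12828
  seg 3: a=0 b=3893/2138 c=-7939/6414 d=5000/28863
  seg 4: a=-1 b=-1985/2138 c=687/2138 d=-229/4276
S(9/2) = -77681/17104

Δ: Δ0=-1/3, Δ1=-1, Δ2=5/2, Δ3=-1/3, Δ4=-1/2
row 1: diag=12, rhs=-4; c'=1/4, d'=-1/3
row 2: denom=10−3·1/4=37/4; d'=(21−3·-1/3)/(37/4)=88/37
row 3: denom=10−2·8/37=354/37; d'=(-17−2·88/37)/(354/37)=-805/354
row 4: denom=10−3·37/118=1069/118; d'=(-1−3·-805/354)/(1069/118)=687/1069
back: M4=687/1069
back: M3=-805/354−37/118·687/1069=-7939/3207
back: M2=88/37−8/37·-7939/3207=9344/3207
back: M1=-1/3−1/4·9344/3207=-1135/1069
M: M0=0, M1=-1135/1069, M2=9344/3207, M3=-7939/3207, M4=687/1069, M5=0
seg 0: a=-1, c=M0/2=0, d=(M1−M0)/(6·3)=-1135/19242, b=Δ0−h0·(2M0+M1)/6=1267/6414
seg 1: a=-2, c=M1/2=-1135/2138, d=(M2−M1)/(6·3)=12749/57726, b=Δ1−h1·(2M1+M2)/6=-4474/3207
seg 2: a=-5, c=M2/2=4672/3207, d=(M3−M2)/(6·2)=-5761/12828, b=Δ2−h2·(2M2+M3)/6=8869/6414
seg 3: a=0, c=M3/2=-7939/6414, d=(M4−M3)/(6·3)=5000/28863, b=Δ3−h3·(2M3+M4)/6=3893/2138
seg 4: a=-1, c=M4/2=687/2138, d=(M5−M4)/(6·2)=-229/4276, b=Δ4−h4·(2M4+M5)/6=-1985/2138
t_q=9/2 → seg 1, τ=3/2; S=-2+-4474/3207·τ+-1135/2138·τ²+12749/57726·τ³=-77681/17104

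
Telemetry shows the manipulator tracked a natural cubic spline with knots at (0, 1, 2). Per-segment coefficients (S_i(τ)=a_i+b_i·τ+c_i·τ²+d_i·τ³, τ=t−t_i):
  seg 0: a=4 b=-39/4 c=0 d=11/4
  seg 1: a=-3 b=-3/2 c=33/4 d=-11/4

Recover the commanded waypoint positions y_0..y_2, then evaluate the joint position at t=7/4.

y_0=4 y_1=-3 y_2=1
S(7/4) = -165/256

y_0 = S_0(0) = a_0 = 4
y_1 = S_1(0) = a_1 = -3
y_2 = S_1(1) = 1
t_q=7/4 is in segment 1 (τ=3/4); S_1(τ)=-165/256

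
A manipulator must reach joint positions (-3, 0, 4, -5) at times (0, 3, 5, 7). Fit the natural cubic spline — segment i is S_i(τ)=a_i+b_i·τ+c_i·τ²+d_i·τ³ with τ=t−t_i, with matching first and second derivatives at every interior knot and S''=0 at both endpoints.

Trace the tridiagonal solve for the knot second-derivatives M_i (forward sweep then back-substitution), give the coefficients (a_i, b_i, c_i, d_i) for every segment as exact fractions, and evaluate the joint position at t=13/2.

  seg 0: a=-3 b=13/76 c=0 d=7/76
  seg 1: a=0 b=101/38 c=63/76 d=-11/19
  seg 2: a=4 b=-37/38 c=-201/76 d=67/152
S(13/2) = -2339/1216

Δ: Δ0=1, Δ1=2, Δ2=-9/2
row 1: diag=10, rhs=6; c'=1/5, d'=3/5
row 2: denom=8−2·1/5=38/5; d'=(-39−2·3/5)/(38/5)=-201/38
back: M2=-201/38
back: M1=3/5−1/5·-201/38=63/38
M: M0=0, M1=63/38, M2=-201/38, M3=0
seg 0: a=-3, c=M0/2=0, d=(M1−M0)/(6·3)=7/76, b=Δ0−h0·(2M0+M1)/6=13/76
seg 1: a=0, c=M1/2=63/76, d=(M2−M1)/(6·2)=-11/19, b=Δ1−h1·(2M1+M2)/6=101/38
seg 2: a=4, c=M2/2=-201/76, d=(M3−M2)/(6·2)=67/152, b=Δ2−h2·(2M2+M3)/6=-37/38
t_q=13/2 → seg 2, τ=3/2; S=4+-37/38·τ+-201/76·τ²+67/152·τ³=-2339/1216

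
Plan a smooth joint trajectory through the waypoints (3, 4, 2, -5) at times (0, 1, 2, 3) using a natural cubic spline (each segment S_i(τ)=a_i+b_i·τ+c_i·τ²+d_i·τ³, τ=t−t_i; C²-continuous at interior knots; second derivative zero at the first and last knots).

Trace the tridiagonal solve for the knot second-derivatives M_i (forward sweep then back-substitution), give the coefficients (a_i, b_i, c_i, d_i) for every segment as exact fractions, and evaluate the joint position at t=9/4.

  seg 0: a=3 b=22/15 c=0 d=-7/15
  seg 1: a=4 b=1/15 c=-7/5 d=-2/3
  seg 2: a=2 b=-71/15 c=-17/5 d=17/15
S(9/4) = 199/320

Δ: Δ0=1, Δ1=-2, Δ2=-7
row 1: diag=4, rhs=-18; c'=1/4, d'=-9/2
row 2: denom=4−1·1/4=15/4; d'=(-30−1·-9/2)/(15/4)=-34/5
back: M2=-34/5
back: M1=-9/2−1/4·-34/5=-14/5
M: M0=0, M1=-14/5, M2=-34/5, M3=0
seg 0: a=3, c=M0/2=0, d=(M1−M0)/(6·1)=-7/15, b=Δ0−h0·(2M0+M1)/6=22/15
seg 1: a=4, c=M1/2=-7/5, d=(M2−M1)/(6·1)=-2/3, b=Δ1−h1·(2M1+M2)/6=1/15
seg 2: a=2, c=M2/2=-17/5, d=(M3−M2)/(6·1)=17/15, b=Δ2−h2·(2M2+M3)/6=-71/15
t_q=9/4 → seg 2, τ=1/4; S=2+-71/15·τ+-17/5·τ²+17/15·τ³=199/320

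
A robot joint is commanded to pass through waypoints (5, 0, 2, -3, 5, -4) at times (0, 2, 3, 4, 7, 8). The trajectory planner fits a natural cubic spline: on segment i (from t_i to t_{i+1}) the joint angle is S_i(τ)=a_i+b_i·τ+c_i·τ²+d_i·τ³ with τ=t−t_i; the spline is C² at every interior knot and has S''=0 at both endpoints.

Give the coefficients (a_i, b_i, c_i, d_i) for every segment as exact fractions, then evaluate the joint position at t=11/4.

  seg 0: a=5 b=-35479/7302 c=0 d=2153/3651
  seg 1: a=0 b=16193/7302 c=4306/1217 d=-27425/7302
  seg 2: a=2 b=-7205/3651 c=-18813/2434 d=34339/7302
  seg 3: a=-3 b=-24271/7302 c=7763/1217 d=-31997/21906
  seg 4: a=5 b=-16388/3651 c=-16471/2434 d=16471/7302
S(11/4) = 322295/155776

Δ: Δ0=-5/2, Δ1=2, Δ2=-5, Δ3=8/3, Δ4=-9
row 1: diag=6, rhs=27; c'=1/6, d'=9/2
row 2: denom=4−1·1/6=23/6; d'=(-42−1·9/2)/(23/6)=-279/23
row 3: denom=8−1·6/23=178/23; d'=(46−1·-279/23)/(178/23)=1337/178
row 4: denom=8−3·69/178=1217/178; d'=(-70−3·1337/178)/(1217/178)=-16471/1217
back: M4=-16471/1217
back: M3=1337/178−69/178·-16471/1217=15526/1217
back: M2=-279/23−6/23·15526/1217=-18813/1217
back: M1=9/2−1/6·-18813/1217=8612/1217
M: M0=0, M1=8612/1217, M2=-18813/1217, M3=15526/1217, M4=-16471/1217, M5=0
seg 0: a=5, c=M0/2=0, d=(M1−M0)/(6·2)=2153/3651, b=Δ0−h0·(2M0+M1)/6=-35479/7302
seg 1: a=0, c=M1/2=4306/1217, d=(M2−M1)/(6·1)=-27425/7302, b=Δ1−h1·(2M1+M2)/6=16193/7302
seg 2: a=2, c=M2/2=-18813/2434, d=(M3−M2)/(6·1)=34339/7302, b=Δ2−h2·(2M2+M3)/6=-7205/3651
seg 3: a=-3, c=M3/2=7763/1217, d=(M4−M3)/(6·3)=-31997/21906, b=Δ3−h3·(2M3+M4)/6=-24271/7302
seg 4: a=5, c=M4/2=-16471/2434, d=(M5−M4)/(6·1)=16471/7302, b=Δ4−h4·(2M4+M5)/6=-16388/3651
t_q=11/4 → seg 1, τ=3/4; S=0+16193/7302·τ+4306/1217·τ²+-27425/7302·τ³=322295/155776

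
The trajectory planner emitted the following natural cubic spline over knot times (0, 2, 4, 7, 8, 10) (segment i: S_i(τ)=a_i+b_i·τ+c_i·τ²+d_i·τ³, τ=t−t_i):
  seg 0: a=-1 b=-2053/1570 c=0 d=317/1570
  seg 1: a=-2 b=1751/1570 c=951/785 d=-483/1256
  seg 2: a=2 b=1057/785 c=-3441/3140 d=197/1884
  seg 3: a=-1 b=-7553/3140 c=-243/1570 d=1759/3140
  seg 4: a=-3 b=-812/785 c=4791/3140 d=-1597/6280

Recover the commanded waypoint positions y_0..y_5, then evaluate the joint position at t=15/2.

y_0 = S_0(0) = a_0 = -1
y_1 = S_1(0) = a_1 = -2
y_2 = S_2(0) = a_2 = 2
y_3 = S_3(0) = a_3 = -1
y_4 = S_4(0) = a_4 = -3
y_5 = S_4(2) = -1
t_q=15/2 is in segment 3 (τ=1/2); S_3(τ)=-10909/5024

y_0=-1 y_1=-2 y_2=2 y_3=-1 y_4=-3 y_5=-1
S(15/2) = -10909/5024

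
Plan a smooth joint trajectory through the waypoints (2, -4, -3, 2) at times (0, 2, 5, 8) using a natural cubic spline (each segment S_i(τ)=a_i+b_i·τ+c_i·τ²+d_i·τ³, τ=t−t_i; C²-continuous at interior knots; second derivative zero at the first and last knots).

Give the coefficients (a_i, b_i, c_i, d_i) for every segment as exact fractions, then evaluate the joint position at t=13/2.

  seg 0: a=2 b=-135/37 c=0 d=6/37
  seg 1: a=-4 b=-63/37 c=36/37 d=-98/999
  seg 2: a=-3 b=55/37 c=10/111 d=-10/999
S(13/2) = -89/148

Δ: Δ0=-3, Δ1=1/3, Δ2=5/3
row 1: diag=10, rhs=20; c'=3/10, d'=2
row 2: denom=12−3·3/10=111/10; d'=(8−3·2)/(111/10)=20/111
back: M2=20/111
back: M1=2−3/10·20/111=72/37
M: M0=0, M1=72/37, M2=20/111, M3=0
seg 0: a=2, c=M0/2=0, d=(M1−M0)/(6·2)=6/37, b=Δ0−h0·(2M0+M1)/6=-135/37
seg 1: a=-4, c=M1/2=36/37, d=(M2−M1)/(6·3)=-98/999, b=Δ1−h1·(2M1+M2)/6=-63/37
seg 2: a=-3, c=M2/2=10/111, d=(M3−M2)/(6·3)=-10/999, b=Δ2−h2·(2M2+M3)/6=55/37
t_q=13/2 → seg 2, τ=3/2; S=-3+55/37·τ+10/111·τ²+-10/999·τ³=-89/148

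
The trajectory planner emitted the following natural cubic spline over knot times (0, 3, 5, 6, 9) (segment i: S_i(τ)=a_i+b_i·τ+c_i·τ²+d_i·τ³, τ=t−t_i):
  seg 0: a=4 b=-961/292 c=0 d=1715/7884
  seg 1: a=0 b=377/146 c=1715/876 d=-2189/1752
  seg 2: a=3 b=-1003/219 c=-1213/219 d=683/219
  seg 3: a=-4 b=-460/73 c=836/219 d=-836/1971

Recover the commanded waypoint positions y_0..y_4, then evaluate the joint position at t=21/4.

y_0 = S_0(0) = a_0 = 4
y_1 = S_1(0) = a_1 = 0
y_2 = S_2(0) = a_2 = 3
y_3 = S_3(0) = a_3 = -4
y_4 = S_3(3) = 0
t_q=21/4 is in segment 2 (τ=1/4); S_2(τ)=7277/4672

y_0=4 y_1=0 y_2=3 y_3=-4 y_4=0
S(21/4) = 7277/4672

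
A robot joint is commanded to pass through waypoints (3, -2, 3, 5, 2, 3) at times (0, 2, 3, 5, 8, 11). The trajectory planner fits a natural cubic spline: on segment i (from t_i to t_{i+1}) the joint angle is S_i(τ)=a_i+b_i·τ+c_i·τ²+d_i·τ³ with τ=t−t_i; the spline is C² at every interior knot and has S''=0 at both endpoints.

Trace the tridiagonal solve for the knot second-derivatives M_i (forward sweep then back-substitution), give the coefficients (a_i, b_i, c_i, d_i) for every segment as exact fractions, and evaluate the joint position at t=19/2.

  seg 0: a=3 b=-38077/7194 c=0 d=5023/7194
  seg 1: a=-2 b=22199/7194 c=5023/1199 d=-16367/7194
  seg 2: a=3 b=1517/327 c=-6321/2398 d=5873/14388
  seg 3: a=5 b=-3620/3597 c=-224/1199 d=2039/32373
  seg 4: a=2 b=-1535/3597 c=1367/3597 d=-1367/32373
S(19/2) = 19879/9592

Δ: Δ0=-5/2, Δ1=5, Δ2=1, Δ3=-1, Δ4=1/3
row 1: diag=6, rhs=45; c'=1/6, d'=15/2
row 2: denom=6−1·1/6=35/6; d'=(-24−1·15/2)/(35/6)=-27/5
row 3: denom=10−2·12/35=326/35; d'=(-12−2·-27/5)/(326/35)=-21/163
row 4: denom=12−3·105/326=3597/326; d'=(8−3·-21/163)/(3597/326)=2734/3597
back: M4=2734/3597
back: M3=-21/163−105/326·2734/3597=-448/1199
back: M2=-27/5−12/35·-448/1199=-6321/1199
back: M1=15/2−1/6·-6321/1199=10046/1199
M: M0=0, M1=10046/1199, M2=-6321/1199, M3=-448/1199, M4=2734/3597, M5=0
seg 0: a=3, c=M0/2=0, d=(M1−M0)/(6·2)=5023/7194, b=Δ0−h0·(2M0+M1)/6=-38077/7194
seg 1: a=-2, c=M1/2=5023/1199, d=(M2−M1)/(6·1)=-16367/7194, b=Δ1−h1·(2M1+M2)/6=22199/7194
seg 2: a=3, c=M2/2=-6321/2398, d=(M3−M2)/(6·2)=5873/14388, b=Δ2−h2·(2M2+M3)/6=1517/327
seg 3: a=5, c=M3/2=-224/1199, d=(M4−M3)/(6·3)=2039/32373, b=Δ3−h3·(2M3+M4)/6=-3620/3597
seg 4: a=2, c=M4/2=1367/3597, d=(M5−M4)/(6·3)=-1367/32373, b=Δ4−h4·(2M4+M5)/6=-1535/3597
t_q=19/2 → seg 4, τ=3/2; S=2+-1535/3597·τ+1367/3597·τ²+-1367/32373·τ³=19879/9592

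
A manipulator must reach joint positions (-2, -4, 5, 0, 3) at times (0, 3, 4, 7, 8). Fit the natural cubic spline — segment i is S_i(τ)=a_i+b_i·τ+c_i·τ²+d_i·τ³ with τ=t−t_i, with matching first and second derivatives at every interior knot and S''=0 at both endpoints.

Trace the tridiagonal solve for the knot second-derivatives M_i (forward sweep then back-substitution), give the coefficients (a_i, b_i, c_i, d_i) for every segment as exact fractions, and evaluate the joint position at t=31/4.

  seg 0: a=-2 b=-727/144 c=0 d=631/1296
  seg 1: a=-4 b=583/72 c=631/144 d=-167/48
  seg 2: a=5 b=925/144 c=-109/18 d=1451/1296
  seg 3: a=0 b=23/72 c=193/48 d=-193/144
S(31/4) = 5947/3072

Δ: Δ0=-2/3, Δ1=9, Δ2=-5/3, Δ3=3
row 1: diag=8, rhs=58; c'=1/8, d'=29/4
row 2: denom=8−1·1/8=63/8; d'=(-64−1·29/4)/(63/8)=-190/21
row 3: denom=8−3·8/21=48/7; d'=(28−3·-190/21)/(48/7)=193/24
back: M3=193/24
back: M2=-190/21−8/21·193/24=-109/9
back: M1=29/4−1/8·-109/9=631/72
M: M0=0, M1=631/72, M2=-109/9, M3=193/24, M4=0
seg 0: a=-2, c=M0/2=0, d=(M1−M0)/(6·3)=631/1296, b=Δ0−h0·(2M0+M1)/6=-727/144
seg 1: a=-4, c=M1/2=631/144, d=(M2−M1)/(6·1)=-167/48, b=Δ1−h1·(2M1+M2)/6=583/72
seg 2: a=5, c=M2/2=-109/18, d=(M3−M2)/(6·3)=1451/1296, b=Δ2−h2·(2M2+M3)/6=925/144
seg 3: a=0, c=M3/2=193/48, d=(M4−M3)/(6·1)=-193/144, b=Δ3−h3·(2M3+M4)/6=23/72
t_q=31/4 → seg 3, τ=3/4; S=0+23/72·τ+193/48·τ²+-193/144·τ³=5947/3072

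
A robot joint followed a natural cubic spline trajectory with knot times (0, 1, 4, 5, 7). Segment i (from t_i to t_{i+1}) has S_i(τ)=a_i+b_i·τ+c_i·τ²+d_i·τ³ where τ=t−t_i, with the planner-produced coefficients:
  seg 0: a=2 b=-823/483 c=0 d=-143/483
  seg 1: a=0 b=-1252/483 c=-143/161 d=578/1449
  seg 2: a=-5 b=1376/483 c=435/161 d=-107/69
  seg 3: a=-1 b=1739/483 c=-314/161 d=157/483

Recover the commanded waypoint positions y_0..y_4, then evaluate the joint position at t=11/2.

y_0=2 y_1=0 y_2=-5 y_3=-1 y_4=1
S(11/2) = 65/184

y_0 = S_0(0) = a_0 = 2
y_1 = S_1(0) = a_1 = 0
y_2 = S_2(0) = a_2 = -5
y_3 = S_3(0) = a_3 = -1
y_4 = S_3(2) = 1
t_q=11/2 is in segment 3 (τ=1/2); S_3(τ)=65/184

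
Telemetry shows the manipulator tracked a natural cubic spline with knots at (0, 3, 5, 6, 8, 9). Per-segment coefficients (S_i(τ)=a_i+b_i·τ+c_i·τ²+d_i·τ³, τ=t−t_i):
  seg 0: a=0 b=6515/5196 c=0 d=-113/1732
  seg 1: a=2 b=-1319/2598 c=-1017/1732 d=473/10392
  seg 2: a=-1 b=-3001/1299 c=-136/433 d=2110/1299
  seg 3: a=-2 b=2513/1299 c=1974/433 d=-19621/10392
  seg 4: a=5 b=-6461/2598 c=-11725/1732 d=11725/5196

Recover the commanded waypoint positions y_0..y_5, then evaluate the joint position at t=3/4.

y_0=0 y_1=2 y_2=-1 y_3=-2 y_4=5 y_5=-2
S(3/4) = 101189/110848

y_0 = S_0(0) = a_0 = 0
y_1 = S_1(0) = a_1 = 2
y_2 = S_2(0) = a_2 = -1
y_3 = S_3(0) = a_3 = -2
y_4 = S_4(0) = a_4 = 5
y_5 = S_4(1) = -2
t_q=3/4 is in segment 0 (τ=3/4); S_0(τ)=101189/110848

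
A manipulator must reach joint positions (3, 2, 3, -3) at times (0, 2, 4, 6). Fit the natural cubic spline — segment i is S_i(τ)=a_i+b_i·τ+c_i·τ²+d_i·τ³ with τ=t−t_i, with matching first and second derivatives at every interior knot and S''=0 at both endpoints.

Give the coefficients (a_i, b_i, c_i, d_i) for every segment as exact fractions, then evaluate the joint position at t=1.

Δ: Δ0=-1/2, Δ1=1/2, Δ2=-3
row 1: diag=8, rhs=6; c'=1/4, d'=3/4
row 2: denom=8−2·1/4=15/2; d'=(-21−2·3/4)/(15/2)=-3
back: M2=-3
back: M1=3/4−1/4·-3=3/2
M: M0=0, M1=3/2, M2=-3, M3=0
seg 0: a=3, c=M0/2=0, d=(M1−M0)/(6·2)=1/8, b=Δ0−h0·(2M0+M1)/6=-1
seg 1: a=2, c=M1/2=3/4, d=(M2−M1)/(6·2)=-3/8, b=Δ1−h1·(2M1+M2)/6=1/2
seg 2: a=3, c=M2/2=-3/2, d=(M3−M2)/(6·2)=1/4, b=Δ2−h2·(2M2+M3)/6=-1
t_q=1 → seg 0, τ=1; S=3+-1·τ+0·τ²+1/8·τ³=17/8

  seg 0: a=3 b=-1 c=0 d=1/8
  seg 1: a=2 b=1/2 c=3/4 d=-3/8
  seg 2: a=3 b=-1 c=-3/2 d=1/4
S(1) = 17/8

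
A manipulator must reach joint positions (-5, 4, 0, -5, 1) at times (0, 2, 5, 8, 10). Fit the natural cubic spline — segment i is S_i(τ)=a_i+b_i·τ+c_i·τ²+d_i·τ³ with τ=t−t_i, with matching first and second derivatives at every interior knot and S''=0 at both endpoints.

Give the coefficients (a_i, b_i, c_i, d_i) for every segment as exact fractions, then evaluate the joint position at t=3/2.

Δ: Δ0=9/2, Δ1=-4/3, Δ2=-5/3, Δ3=3
row 1: diag=10, rhs=-35; c'=3/10, d'=-7/2
row 2: denom=12−3·3/10=111/10; d'=(-2−3·-7/2)/(111/10)=85/111
row 3: denom=10−3·10/37=340/37; d'=(28−3·85/111)/(340/37)=951/340
back: M3=951/340
back: M2=85/111−10/37·951/340=1/102
back: M1=-7/2−3/10·1/102=-1191/340
M: M0=0, M1=-1191/340, M2=1/102, M3=951/340, M4=0
seg 0: a=-5, c=M0/2=0, d=(M1−M0)/(6·2)=-397/1360, b=Δ0−h0·(2M0+M1)/6=1927/340
seg 1: a=4, c=M1/2=-1191/680, d=(M2−M1)/(6·3)=3583/18360, b=Δ1−h1·(2M1+M2)/6=184/85
seg 2: a=0, c=M2/2=1/204, d=(M3−M2)/(6·3)=2843/18360, b=Δ2−h2·(2M2+M3)/6=-123/40
seg 3: a=-5, c=M3/2=951/680, d=(M4−M3)/(6·2)=-317/1360, b=Δ3−h3·(2M3+M4)/6=193/170
t_q=3/2 → seg 0, τ=3/2; S=-5+1927/340·τ+0·τ²+-397/1360·τ³=27377/10880

  seg 0: a=-5 b=1927/340 c=0 d=-397/1360
  seg 1: a=4 b=184/85 c=-1191/680 d=3583/18360
  seg 2: a=0 b=-123/40 c=1/204 d=2843/18360
  seg 3: a=-5 b=193/170 c=951/680 d=-317/1360
S(3/2) = 27377/10880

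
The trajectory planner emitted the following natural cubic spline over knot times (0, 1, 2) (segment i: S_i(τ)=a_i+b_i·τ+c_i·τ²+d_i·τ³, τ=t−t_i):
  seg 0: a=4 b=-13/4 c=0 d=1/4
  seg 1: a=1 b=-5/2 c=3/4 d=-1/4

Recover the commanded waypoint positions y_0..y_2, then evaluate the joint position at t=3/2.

y_0=4 y_1=1 y_2=-1
S(3/2) = -3/32

y_0 = S_0(0) = a_0 = 4
y_1 = S_1(0) = a_1 = 1
y_2 = S_1(1) = -1
t_q=3/2 is in segment 1 (τ=1/2); S_1(τ)=-3/32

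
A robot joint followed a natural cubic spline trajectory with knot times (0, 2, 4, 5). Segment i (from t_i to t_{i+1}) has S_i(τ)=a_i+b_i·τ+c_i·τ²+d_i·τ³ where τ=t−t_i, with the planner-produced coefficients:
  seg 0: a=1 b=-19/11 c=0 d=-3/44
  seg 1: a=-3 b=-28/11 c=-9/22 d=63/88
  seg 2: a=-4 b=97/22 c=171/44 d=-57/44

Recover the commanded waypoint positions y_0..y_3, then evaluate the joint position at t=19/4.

y_0=1 y_1=-3 y_2=-4 y_3=3
S(19/4) = 2665/2816

y_0 = S_0(0) = a_0 = 1
y_1 = S_1(0) = a_1 = -3
y_2 = S_2(0) = a_2 = -4
y_3 = S_2(1) = 3
t_q=19/4 is in segment 2 (τ=3/4); S_2(τ)=2665/2816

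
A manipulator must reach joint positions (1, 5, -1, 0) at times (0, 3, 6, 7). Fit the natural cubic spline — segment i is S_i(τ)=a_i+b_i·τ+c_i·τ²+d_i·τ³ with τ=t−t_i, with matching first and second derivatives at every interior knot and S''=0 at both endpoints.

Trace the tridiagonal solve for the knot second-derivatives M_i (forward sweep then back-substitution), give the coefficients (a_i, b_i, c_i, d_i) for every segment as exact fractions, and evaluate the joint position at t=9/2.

  seg 0: a=1 b=223/87 c=0 d=-107/783
  seg 1: a=5 b=-98/87 c=-107/87 d=245/783
  seg 2: a=-1 b=-5/87 c=46/29 d=-46/87
S(9/2) = 371/232

Δ: Δ0=4/3, Δ1=-2, Δ2=1
row 1: diag=12, rhs=-20; c'=1/4, d'=-5/3
row 2: denom=8−3·1/4=29/4; d'=(18−3·-5/3)/(29/4)=92/29
back: M2=92/29
back: M1=-5/3−1/4·92/29=-214/87
M: M0=0, M1=-214/87, M2=92/29, M3=0
seg 0: a=1, c=M0/2=0, d=(M1−M0)/(6·3)=-107/783, b=Δ0−h0·(2M0+M1)/6=223/87
seg 1: a=5, c=M1/2=-107/87, d=(M2−M1)/(6·3)=245/783, b=Δ1−h1·(2M1+M2)/6=-98/87
seg 2: a=-1, c=M2/2=46/29, d=(M3−M2)/(6·1)=-46/87, b=Δ2−h2·(2M2+M3)/6=-5/87
t_q=9/2 → seg 1, τ=3/2; S=5+-98/87·τ+-107/87·τ²+245/783·τ³=371/232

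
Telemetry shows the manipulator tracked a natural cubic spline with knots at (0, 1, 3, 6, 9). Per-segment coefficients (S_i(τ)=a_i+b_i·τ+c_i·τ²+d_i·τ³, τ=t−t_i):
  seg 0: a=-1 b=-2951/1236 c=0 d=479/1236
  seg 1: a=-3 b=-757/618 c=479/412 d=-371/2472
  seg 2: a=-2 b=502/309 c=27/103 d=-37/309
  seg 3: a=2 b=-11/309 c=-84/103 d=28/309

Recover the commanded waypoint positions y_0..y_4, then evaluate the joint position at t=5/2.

y_0=-1 y_1=-3 y_2=-2 y_3=2 y_4=-3
S(5/2) = -17983/6592

y_0 = S_0(0) = a_0 = -1
y_1 = S_1(0) = a_1 = -3
y_2 = S_2(0) = a_2 = -2
y_3 = S_3(0) = a_3 = 2
y_4 = S_3(3) = -3
t_q=5/2 is in segment 1 (τ=3/2); S_1(τ)=-17983/6592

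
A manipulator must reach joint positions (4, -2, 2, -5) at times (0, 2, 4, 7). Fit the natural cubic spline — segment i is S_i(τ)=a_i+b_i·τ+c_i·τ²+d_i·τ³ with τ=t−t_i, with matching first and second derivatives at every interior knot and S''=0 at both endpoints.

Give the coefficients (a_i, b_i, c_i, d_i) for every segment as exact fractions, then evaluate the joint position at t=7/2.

  seg 0: a=4 b=-259/57 c=0 d=22/57
  seg 1: a=-2 b=5/57 c=44/19 d=-155/228
  seg 2: a=2 b=68/57 c=-67/38 d=67/342
S(7/2) = 637/608

Δ: Δ0=-3, Δ1=2, Δ2=-7/3
row 1: diag=8, rhs=30; c'=1/4, d'=15/4
row 2: denom=10−2·1/4=19/2; d'=(-26−2·15/4)/(19/2)=-67/19
back: M2=-67/19
back: M1=15/4−1/4·-67/19=88/19
M: M0=0, M1=88/19, M2=-67/19, M3=0
seg 0: a=4, c=M0/2=0, d=(M1−M0)/(6·2)=22/57, b=Δ0−h0·(2M0+M1)/6=-259/57
seg 1: a=-2, c=M1/2=44/19, d=(M2−M1)/(6·2)=-155/228, b=Δ1−h1·(2M1+M2)/6=5/57
seg 2: a=2, c=M2/2=-67/38, d=(M3−M2)/(6·3)=67/342, b=Δ2−h2·(2M2+M3)/6=68/57
t_q=7/2 → seg 1, τ=3/2; S=-2+5/57·τ+44/19·τ²+-155/228·τ³=637/608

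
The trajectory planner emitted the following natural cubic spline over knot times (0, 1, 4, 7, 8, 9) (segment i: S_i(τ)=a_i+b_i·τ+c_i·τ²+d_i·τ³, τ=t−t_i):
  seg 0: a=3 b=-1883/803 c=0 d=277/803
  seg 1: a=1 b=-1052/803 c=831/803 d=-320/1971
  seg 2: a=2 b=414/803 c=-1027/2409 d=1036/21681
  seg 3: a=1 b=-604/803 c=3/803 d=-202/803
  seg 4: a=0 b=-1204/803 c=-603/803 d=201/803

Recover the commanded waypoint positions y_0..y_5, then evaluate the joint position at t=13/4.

y_0 = S_0(0) = a_0 = 3
y_1 = S_1(0) = a_1 = 1
y_2 = S_2(0) = a_2 = 2
y_3 = S_3(0) = a_3 = 1
y_4 = S_4(0) = a_4 = 0
y_5 = S_4(1) = -2
t_q=13/4 is in segment 1 (τ=9/4); S_1(τ)=18527/12848

y_0=3 y_1=1 y_2=2 y_3=1 y_4=0 y_5=-2
S(13/4) = 18527/12848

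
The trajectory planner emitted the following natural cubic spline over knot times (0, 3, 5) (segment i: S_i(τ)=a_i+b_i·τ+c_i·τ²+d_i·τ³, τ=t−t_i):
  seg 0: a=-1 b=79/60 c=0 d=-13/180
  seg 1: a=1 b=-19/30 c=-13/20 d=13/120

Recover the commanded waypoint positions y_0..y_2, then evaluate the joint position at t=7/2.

y_0 = S_0(0) = a_0 = -1
y_1 = S_1(0) = a_1 = 1
y_2 = S_1(2) = -2
t_q=7/2 is in segment 1 (τ=1/2); S_1(τ)=171/320

y_0=-1 y_1=1 y_2=-2
S(7/2) = 171/320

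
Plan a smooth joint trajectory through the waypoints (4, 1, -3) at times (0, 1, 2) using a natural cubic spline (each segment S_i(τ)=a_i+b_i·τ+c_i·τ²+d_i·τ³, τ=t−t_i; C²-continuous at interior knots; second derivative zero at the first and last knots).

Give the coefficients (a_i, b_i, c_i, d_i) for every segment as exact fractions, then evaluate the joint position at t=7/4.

Δ: Δ0=-3, Δ1=-4
row 1: diag=4, rhs=-6; c'=1/4, d'=-3/2
back: M1=-3/2
M: M0=0, M1=-3/2, M2=0
seg 0: a=4, c=M0/2=0, d=(M1−M0)/(6·1)=-1/4, b=Δ0−h0·(2M0+M1)/6=-11/4
seg 1: a=1, c=M1/2=-3/4, d=(M2−M1)/(6·1)=1/4, b=Δ1−h1·(2M1+M2)/6=-7/2
t_q=7/4 → seg 1, τ=3/4; S=1+-7/2·τ+-3/4·τ²+1/4·τ³=-497/256

  seg 0: a=4 b=-11/4 c=0 d=-1/4
  seg 1: a=1 b=-7/2 c=-3/4 d=1/4
S(7/4) = -497/256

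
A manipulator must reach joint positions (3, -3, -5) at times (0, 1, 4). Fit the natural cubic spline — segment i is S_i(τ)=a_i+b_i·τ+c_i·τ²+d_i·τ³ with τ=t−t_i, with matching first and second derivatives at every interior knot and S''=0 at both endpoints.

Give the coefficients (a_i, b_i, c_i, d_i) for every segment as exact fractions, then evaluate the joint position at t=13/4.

Δ: Δ0=-6, Δ1=-2/3
row 1: diag=8, rhs=32; c'=3/8, d'=4
back: M1=4
M: M0=0, M1=4, M2=0
seg 0: a=3, c=M0/2=0, d=(M1−M0)/(6·1)=2/3, b=Δ0−h0·(2M0+M1)/6=-20/3
seg 1: a=-3, c=M1/2=2, d=(M2−M1)/(6·3)=-2/9, b=Δ1−h1·(2M1+M2)/6=-14/3
t_q=13/4 → seg 1, τ=9/4; S=-3+-14/3·τ+2·τ²+-2/9·τ³=-189/32

  seg 0: a=3 b=-20/3 c=0 d=2/3
  seg 1: a=-3 b=-14/3 c=2 d=-2/9
S(13/4) = -189/32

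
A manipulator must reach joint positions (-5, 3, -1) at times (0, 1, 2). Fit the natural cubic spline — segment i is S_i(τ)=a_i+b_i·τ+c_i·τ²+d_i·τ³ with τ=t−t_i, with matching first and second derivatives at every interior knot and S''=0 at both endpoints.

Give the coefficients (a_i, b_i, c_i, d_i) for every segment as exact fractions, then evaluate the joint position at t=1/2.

  seg 0: a=-5 b=11 c=0 d=-3
  seg 1: a=3 b=2 c=-9 d=3
S(1/2) = 1/8

Δ: Δ0=8, Δ1=-4
row 1: diag=4, rhs=-72; c'=1/4, d'=-18
back: M1=-18
M: M0=0, M1=-18, M2=0
seg 0: a=-5, c=M0/2=0, d=(M1−M0)/(6·1)=-3, b=Δ0−h0·(2M0+M1)/6=11
seg 1: a=3, c=M1/2=-9, d=(M2−M1)/(6·1)=3, b=Δ1−h1·(2M1+M2)/6=2
t_q=1/2 → seg 0, τ=1/2; S=-5+11·τ+0·τ²+-3·τ³=1/8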